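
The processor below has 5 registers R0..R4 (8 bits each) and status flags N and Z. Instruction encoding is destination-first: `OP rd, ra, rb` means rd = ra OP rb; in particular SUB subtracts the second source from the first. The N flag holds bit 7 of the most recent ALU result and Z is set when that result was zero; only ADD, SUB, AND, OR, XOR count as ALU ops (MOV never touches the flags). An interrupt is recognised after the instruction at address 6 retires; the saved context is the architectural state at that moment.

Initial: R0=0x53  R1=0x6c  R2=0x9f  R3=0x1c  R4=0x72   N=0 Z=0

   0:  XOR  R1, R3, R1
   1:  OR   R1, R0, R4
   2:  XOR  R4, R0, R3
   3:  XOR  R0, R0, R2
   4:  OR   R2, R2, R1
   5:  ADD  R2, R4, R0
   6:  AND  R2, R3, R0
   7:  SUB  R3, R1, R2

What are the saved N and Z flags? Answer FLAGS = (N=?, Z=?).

after  0: R0=0x53 R1=0x70 R2=0x9f R3=0x1c R4=0x72  N=0 Z=0
after  1: R0=0x53 R1=0x73 R2=0x9f R3=0x1c R4=0x72  N=0 Z=0
after  2: R0=0x53 R1=0x73 R2=0x9f R3=0x1c R4=0x4f  N=0 Z=0
after  3: R0=0xcc R1=0x73 R2=0x9f R3=0x1c R4=0x4f  N=1 Z=0
after  4: R0=0xcc R1=0x73 R2=0xff R3=0x1c R4=0x4f  N=1 Z=0
after  5: R0=0xcc R1=0x73 R2=0x1b R3=0x1c R4=0x4f  N=0 Z=0
after  6: R0=0xcc R1=0x73 R2=0x0c R3=0x1c R4=0x4f  N=0 Z=0
-- IRQ taken; context saved, return-PC = 7 --

FLAGS = (N=0, Z=0)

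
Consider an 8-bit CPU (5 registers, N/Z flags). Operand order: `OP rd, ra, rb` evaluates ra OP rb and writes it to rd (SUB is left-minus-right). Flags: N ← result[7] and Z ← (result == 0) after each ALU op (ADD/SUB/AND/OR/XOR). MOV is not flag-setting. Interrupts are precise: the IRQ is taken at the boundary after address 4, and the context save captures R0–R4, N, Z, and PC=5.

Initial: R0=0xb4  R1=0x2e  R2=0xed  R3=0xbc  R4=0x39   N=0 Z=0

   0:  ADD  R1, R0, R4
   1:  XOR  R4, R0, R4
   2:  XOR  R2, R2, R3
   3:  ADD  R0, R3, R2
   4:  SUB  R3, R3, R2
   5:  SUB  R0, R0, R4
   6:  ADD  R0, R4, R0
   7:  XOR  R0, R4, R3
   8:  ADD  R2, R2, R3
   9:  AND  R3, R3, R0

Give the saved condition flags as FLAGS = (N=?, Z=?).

after  0: R0=0xb4 R1=0xed R2=0xed R3=0xbc R4=0x39  N=1 Z=0
after  1: R0=0xb4 R1=0xed R2=0xed R3=0xbc R4=0x8d  N=1 Z=0
after  2: R0=0xb4 R1=0xed R2=0x51 R3=0xbc R4=0x8d  N=0 Z=0
after  3: R0=0x0d R1=0xed R2=0x51 R3=0xbc R4=0x8d  N=0 Z=0
after  4: R0=0x0d R1=0xed R2=0x51 R3=0x6b R4=0x8d  N=0 Z=0
-- IRQ taken; context saved, return-PC = 5 --

FLAGS = (N=0, Z=0)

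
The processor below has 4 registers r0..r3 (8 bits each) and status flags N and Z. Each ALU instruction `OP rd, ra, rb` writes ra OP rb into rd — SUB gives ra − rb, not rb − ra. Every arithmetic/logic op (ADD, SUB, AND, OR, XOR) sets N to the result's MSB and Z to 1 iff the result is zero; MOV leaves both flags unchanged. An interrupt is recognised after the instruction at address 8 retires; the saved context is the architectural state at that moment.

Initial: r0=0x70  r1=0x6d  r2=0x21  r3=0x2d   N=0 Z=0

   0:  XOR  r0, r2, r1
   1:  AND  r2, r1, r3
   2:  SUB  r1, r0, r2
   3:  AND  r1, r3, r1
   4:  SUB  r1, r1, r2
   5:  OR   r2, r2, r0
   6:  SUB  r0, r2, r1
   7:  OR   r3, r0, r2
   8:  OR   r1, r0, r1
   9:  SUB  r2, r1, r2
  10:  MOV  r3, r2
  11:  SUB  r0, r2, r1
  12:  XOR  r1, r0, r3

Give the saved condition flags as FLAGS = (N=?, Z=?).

FLAGS = (N=1, Z=0)

after  0: r0=0x4c r1=0x6d r2=0x21 r3=0x2d  N=0 Z=0
after  1: r0=0x4c r1=0x6d r2=0x2d r3=0x2d  N=0 Z=0
after  2: r0=0x4c r1=0x1f r2=0x2d r3=0x2d  N=0 Z=0
after  3: r0=0x4c r1=0x0d r2=0x2d r3=0x2d  N=0 Z=0
after  4: r0=0x4c r1=0xe0 r2=0x2d r3=0x2d  N=1 Z=0
after  5: r0=0x4c r1=0xe0 r2=0x6d r3=0x2d  N=0 Z=0
after  6: r0=0x8d r1=0xe0 r2=0x6d r3=0x2d  N=1 Z=0
after  7: r0=0x8d r1=0xe0 r2=0x6d r3=0xed  N=1 Z=0
after  8: r0=0x8d r1=0xed r2=0x6d r3=0xed  N=1 Z=0
-- IRQ taken; context saved, return-PC = 9 --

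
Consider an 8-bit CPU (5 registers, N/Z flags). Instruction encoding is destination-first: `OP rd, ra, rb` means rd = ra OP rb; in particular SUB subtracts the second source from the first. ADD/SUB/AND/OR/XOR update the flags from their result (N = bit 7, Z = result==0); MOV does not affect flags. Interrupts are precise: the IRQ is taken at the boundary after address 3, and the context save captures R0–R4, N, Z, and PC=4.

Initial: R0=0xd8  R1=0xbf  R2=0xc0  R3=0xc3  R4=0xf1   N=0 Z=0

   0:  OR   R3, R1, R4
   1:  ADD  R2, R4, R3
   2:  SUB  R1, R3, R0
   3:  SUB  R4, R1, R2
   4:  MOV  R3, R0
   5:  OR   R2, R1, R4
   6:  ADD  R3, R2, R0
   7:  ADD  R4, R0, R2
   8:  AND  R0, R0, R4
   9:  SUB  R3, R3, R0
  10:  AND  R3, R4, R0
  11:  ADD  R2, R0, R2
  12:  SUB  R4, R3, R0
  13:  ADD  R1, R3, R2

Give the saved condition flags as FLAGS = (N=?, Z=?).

after  0: R0=0xd8 R1=0xbf R2=0xc0 R3=0xff R4=0xf1  N=1 Z=0
after  1: R0=0xd8 R1=0xbf R2=0xf0 R3=0xff R4=0xf1  N=1 Z=0
after  2: R0=0xd8 R1=0x27 R2=0xf0 R3=0xff R4=0xf1  N=0 Z=0
after  3: R0=0xd8 R1=0x27 R2=0xf0 R3=0xff R4=0x37  N=0 Z=0
-- IRQ taken; context saved, return-PC = 4 --

FLAGS = (N=0, Z=0)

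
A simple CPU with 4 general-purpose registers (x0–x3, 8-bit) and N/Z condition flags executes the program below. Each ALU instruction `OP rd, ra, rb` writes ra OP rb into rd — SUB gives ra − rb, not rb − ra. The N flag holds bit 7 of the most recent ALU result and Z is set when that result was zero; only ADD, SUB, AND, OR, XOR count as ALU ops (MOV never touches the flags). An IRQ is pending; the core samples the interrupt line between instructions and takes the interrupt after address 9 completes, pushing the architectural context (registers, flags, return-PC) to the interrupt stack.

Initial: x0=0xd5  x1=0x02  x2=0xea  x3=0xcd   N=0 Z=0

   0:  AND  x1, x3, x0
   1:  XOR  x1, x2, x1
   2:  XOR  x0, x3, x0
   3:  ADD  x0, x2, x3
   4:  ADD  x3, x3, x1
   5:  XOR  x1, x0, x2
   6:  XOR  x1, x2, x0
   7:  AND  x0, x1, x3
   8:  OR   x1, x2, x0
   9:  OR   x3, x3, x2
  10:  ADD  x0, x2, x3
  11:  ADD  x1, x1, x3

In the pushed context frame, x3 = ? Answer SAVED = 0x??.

after  0: x0=0xd5 x1=0xc5 x2=0xea x3=0xcd  N=1 Z=0
after  1: x0=0xd5 x1=0x2f x2=0xea x3=0xcd  N=0 Z=0
after  2: x0=0x18 x1=0x2f x2=0xea x3=0xcd  N=0 Z=0
after  3: x0=0xb7 x1=0x2f x2=0xea x3=0xcd  N=1 Z=0
after  4: x0=0xb7 x1=0x2f x2=0xea x3=0xfc  N=1 Z=0
after  5: x0=0xb7 x1=0x5d x2=0xea x3=0xfc  N=0 Z=0
after  6: x0=0xb7 x1=0x5d x2=0xea x3=0xfc  N=0 Z=0
after  7: x0=0x5c x1=0x5d x2=0xea x3=0xfc  N=0 Z=0
after  8: x0=0x5c x1=0xfe x2=0xea x3=0xfc  N=1 Z=0
after  9: x0=0x5c x1=0xfe x2=0xea x3=0xfe  N=1 Z=0
-- IRQ taken; context saved, return-PC = 10 --

SAVED = 0xfe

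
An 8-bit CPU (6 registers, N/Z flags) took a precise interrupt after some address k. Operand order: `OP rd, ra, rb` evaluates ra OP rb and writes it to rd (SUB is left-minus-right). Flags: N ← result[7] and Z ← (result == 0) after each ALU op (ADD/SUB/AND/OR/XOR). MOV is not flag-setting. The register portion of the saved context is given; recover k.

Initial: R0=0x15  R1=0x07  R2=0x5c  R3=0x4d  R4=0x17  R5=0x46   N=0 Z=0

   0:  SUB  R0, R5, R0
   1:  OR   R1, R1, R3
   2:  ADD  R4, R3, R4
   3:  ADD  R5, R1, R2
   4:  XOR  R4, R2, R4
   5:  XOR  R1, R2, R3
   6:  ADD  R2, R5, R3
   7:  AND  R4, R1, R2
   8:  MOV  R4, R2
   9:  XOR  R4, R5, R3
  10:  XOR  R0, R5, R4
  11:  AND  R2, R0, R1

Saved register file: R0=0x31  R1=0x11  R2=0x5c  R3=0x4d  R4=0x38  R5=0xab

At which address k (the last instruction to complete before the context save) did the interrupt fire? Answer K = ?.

K = 5

after  0: R0=0x31 R1=0x07 R2=0x5c R3=0x4d R4=0x17 R5=0x46  N=0 Z=0
after  1: R0=0x31 R1=0x4f R2=0x5c R3=0x4d R4=0x17 R5=0x46  N=0 Z=0
after  2: R0=0x31 R1=0x4f R2=0x5c R3=0x4d R4=0x64 R5=0x46  N=0 Z=0
after  3: R0=0x31 R1=0x4f R2=0x5c R3=0x4d R4=0x64 R5=0xab  N=1 Z=0
after  4: R0=0x31 R1=0x4f R2=0x5c R3=0x4d R4=0x38 R5=0xab  N=0 Z=0
after  5: R0=0x31 R1=0x11 R2=0x5c R3=0x4d R4=0x38 R5=0xab  N=0 Z=0
-- IRQ taken; context saved, return-PC = 6 --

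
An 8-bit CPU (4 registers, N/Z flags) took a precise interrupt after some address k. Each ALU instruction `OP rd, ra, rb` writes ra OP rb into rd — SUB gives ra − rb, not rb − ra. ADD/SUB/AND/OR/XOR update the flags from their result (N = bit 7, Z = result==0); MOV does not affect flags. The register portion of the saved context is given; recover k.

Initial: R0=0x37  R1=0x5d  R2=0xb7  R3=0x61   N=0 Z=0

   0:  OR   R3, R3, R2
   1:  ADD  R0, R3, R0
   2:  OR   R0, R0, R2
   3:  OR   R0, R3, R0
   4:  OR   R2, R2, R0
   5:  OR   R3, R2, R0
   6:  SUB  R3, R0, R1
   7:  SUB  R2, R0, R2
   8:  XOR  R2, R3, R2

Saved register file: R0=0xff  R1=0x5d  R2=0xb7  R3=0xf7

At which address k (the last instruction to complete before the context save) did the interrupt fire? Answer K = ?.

after  0: R0=0x37 R1=0x5d R2=0xb7 R3=0xf7  N=1 Z=0
after  1: R0=0x2e R1=0x5d R2=0xb7 R3=0xf7  N=0 Z=0
after  2: R0=0xbf R1=0x5d R2=0xb7 R3=0xf7  N=1 Z=0
after  3: R0=0xff R1=0x5d R2=0xb7 R3=0xf7  N=1 Z=0
-- IRQ taken; context saved, return-PC = 4 --

K = 3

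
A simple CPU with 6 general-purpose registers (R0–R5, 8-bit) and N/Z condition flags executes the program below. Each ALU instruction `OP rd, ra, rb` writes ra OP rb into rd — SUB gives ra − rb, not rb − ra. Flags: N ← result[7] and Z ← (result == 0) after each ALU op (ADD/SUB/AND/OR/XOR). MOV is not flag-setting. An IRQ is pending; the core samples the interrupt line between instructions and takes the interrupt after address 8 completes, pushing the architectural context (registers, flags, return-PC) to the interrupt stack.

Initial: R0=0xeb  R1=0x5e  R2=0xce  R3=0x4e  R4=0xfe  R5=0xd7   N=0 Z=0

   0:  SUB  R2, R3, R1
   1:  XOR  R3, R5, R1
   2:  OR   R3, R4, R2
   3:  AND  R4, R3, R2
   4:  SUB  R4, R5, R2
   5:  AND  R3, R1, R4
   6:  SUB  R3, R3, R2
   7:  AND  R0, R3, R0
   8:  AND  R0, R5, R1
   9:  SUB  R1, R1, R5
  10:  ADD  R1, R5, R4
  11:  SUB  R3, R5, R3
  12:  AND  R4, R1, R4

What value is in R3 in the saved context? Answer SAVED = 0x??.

SAVED = 0x56

after  0: R0=0xeb R1=0x5e R2=0xf0 R3=0x4e R4=0xfe R5=0xd7  N=1 Z=0
after  1: R0=0xeb R1=0x5e R2=0xf0 R3=0x89 R4=0xfe R5=0xd7  N=1 Z=0
after  2: R0=0xeb R1=0x5e R2=0xf0 R3=0xfe R4=0xfe R5=0xd7  N=1 Z=0
after  3: R0=0xeb R1=0x5e R2=0xf0 R3=0xfe R4=0xf0 R5=0xd7  N=1 Z=0
after  4: R0=0xeb R1=0x5e R2=0xf0 R3=0xfe R4=0xe7 R5=0xd7  N=1 Z=0
after  5: R0=0xeb R1=0x5e R2=0xf0 R3=0x46 R4=0xe7 R5=0xd7  N=0 Z=0
after  6: R0=0xeb R1=0x5e R2=0xf0 R3=0x56 R4=0xe7 R5=0xd7  N=0 Z=0
after  7: R0=0x42 R1=0x5e R2=0xf0 R3=0x56 R4=0xe7 R5=0xd7  N=0 Z=0
after  8: R0=0x56 R1=0x5e R2=0xf0 R3=0x56 R4=0xe7 R5=0xd7  N=0 Z=0
-- IRQ taken; context saved, return-PC = 9 --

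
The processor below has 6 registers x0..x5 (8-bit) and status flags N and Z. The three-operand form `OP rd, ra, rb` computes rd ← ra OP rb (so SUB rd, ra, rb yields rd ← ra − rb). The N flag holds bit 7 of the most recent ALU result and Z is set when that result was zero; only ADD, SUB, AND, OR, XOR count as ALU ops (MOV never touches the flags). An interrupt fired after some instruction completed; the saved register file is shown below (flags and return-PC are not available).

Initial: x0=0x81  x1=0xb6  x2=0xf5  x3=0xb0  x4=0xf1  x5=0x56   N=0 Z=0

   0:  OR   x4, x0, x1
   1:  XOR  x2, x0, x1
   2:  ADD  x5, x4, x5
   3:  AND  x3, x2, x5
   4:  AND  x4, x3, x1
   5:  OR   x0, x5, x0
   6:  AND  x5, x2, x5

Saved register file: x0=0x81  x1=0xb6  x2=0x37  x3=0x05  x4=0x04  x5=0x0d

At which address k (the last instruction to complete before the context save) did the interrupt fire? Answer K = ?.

K = 4

after  0: x0=0x81 x1=0xb6 x2=0xf5 x3=0xb0 x4=0xb7 x5=0x56  N=1 Z=0
after  1: x0=0x81 x1=0xb6 x2=0x37 x3=0xb0 x4=0xb7 x5=0x56  N=0 Z=0
after  2: x0=0x81 x1=0xb6 x2=0x37 x3=0xb0 x4=0xb7 x5=0x0d  N=0 Z=0
after  3: x0=0x81 x1=0xb6 x2=0x37 x3=0x05 x4=0xb7 x5=0x0d  N=0 Z=0
after  4: x0=0x81 x1=0xb6 x2=0x37 x3=0x05 x4=0x04 x5=0x0d  N=0 Z=0
-- IRQ taken; context saved, return-PC = 5 --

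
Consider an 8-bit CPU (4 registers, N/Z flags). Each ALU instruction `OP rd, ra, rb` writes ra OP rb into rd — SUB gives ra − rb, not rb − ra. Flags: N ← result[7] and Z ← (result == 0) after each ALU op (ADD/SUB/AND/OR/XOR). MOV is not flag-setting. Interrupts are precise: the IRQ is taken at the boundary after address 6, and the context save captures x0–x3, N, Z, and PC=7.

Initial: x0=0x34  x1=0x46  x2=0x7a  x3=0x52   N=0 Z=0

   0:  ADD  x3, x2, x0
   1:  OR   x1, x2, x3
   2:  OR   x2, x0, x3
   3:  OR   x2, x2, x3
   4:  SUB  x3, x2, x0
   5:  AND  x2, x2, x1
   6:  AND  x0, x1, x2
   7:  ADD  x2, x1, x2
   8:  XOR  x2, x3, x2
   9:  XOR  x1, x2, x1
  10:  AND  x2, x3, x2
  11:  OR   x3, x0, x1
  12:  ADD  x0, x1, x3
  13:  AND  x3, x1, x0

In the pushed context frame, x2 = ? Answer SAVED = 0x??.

SAVED = 0xbe

after  0: x0=0x34 x1=0x46 x2=0x7a x3=0xae  N=1 Z=0
after  1: x0=0x34 x1=0xfe x2=0x7a x3=0xae  N=1 Z=0
after  2: x0=0x34 x1=0xfe x2=0xbe x3=0xae  N=1 Z=0
after  3: x0=0x34 x1=0xfe x2=0xbe x3=0xae  N=1 Z=0
after  4: x0=0x34 x1=0xfe x2=0xbe x3=0x8a  N=1 Z=0
after  5: x0=0x34 x1=0xfe x2=0xbe x3=0x8a  N=1 Z=0
after  6: x0=0xbe x1=0xfe x2=0xbe x3=0x8a  N=1 Z=0
-- IRQ taken; context saved, return-PC = 7 --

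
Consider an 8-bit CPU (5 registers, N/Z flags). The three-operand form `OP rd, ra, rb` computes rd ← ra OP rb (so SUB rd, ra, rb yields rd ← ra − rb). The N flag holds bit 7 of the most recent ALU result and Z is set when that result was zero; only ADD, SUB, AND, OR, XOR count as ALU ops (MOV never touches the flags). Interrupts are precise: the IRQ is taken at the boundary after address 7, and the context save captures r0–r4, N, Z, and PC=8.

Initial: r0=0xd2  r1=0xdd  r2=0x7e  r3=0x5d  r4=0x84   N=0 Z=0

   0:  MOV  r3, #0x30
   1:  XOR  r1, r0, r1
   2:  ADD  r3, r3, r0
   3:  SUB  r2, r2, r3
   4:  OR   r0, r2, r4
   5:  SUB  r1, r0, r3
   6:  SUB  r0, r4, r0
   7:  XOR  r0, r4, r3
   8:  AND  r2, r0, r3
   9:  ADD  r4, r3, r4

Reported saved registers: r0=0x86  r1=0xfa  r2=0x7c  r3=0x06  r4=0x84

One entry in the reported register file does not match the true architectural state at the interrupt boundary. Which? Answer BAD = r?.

after  0: r0=0xd2 r1=0xdd r2=0x7e r3=0x30 r4=0x84  N=0 Z=0
after  1: r0=0xd2 r1=0x0f r2=0x7e r3=0x30 r4=0x84  N=0 Z=0
after  2: r0=0xd2 r1=0x0f r2=0x7e r3=0x02 r4=0x84  N=0 Z=0
after  3: r0=0xd2 r1=0x0f r2=0x7c r3=0x02 r4=0x84  N=0 Z=0
after  4: r0=0xfc r1=0x0f r2=0x7c r3=0x02 r4=0x84  N=1 Z=0
after  5: r0=0xfc r1=0xfa r2=0x7c r3=0x02 r4=0x84  N=1 Z=0
after  6: r0=0x88 r1=0xfa r2=0x7c r3=0x02 r4=0x84  N=1 Z=0
after  7: r0=0x86 r1=0xfa r2=0x7c r3=0x02 r4=0x84  N=1 Z=0
-- IRQ taken; context saved, return-PC = 8 --
mismatch: r3: reported 0x06 vs actual 0x02

BAD = r3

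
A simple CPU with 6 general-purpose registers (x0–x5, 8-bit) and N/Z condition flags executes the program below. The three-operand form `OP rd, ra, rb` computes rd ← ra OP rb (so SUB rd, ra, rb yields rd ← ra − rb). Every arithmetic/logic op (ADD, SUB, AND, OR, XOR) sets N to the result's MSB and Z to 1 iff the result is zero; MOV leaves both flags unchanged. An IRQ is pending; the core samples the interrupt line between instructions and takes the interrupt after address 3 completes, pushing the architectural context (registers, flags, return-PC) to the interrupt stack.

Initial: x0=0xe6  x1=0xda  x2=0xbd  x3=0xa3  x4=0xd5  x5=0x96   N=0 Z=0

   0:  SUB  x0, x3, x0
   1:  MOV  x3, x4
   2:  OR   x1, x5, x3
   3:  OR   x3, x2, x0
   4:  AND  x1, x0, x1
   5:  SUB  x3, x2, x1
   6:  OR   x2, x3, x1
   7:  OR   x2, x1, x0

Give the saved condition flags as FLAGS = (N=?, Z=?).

after  0: x0=0xbd x1=0xda x2=0xbd x3=0xa3 x4=0xd5 x5=0x96  N=1 Z=0
after  1: x0=0xbd x1=0xda x2=0xbd x3=0xd5 x4=0xd5 x5=0x96  N=1 Z=0
after  2: x0=0xbd x1=0xd7 x2=0xbd x3=0xd5 x4=0xd5 x5=0x96  N=1 Z=0
after  3: x0=0xbd x1=0xd7 x2=0xbd x3=0xbd x4=0xd5 x5=0x96  N=1 Z=0
-- IRQ taken; context saved, return-PC = 4 --

FLAGS = (N=1, Z=0)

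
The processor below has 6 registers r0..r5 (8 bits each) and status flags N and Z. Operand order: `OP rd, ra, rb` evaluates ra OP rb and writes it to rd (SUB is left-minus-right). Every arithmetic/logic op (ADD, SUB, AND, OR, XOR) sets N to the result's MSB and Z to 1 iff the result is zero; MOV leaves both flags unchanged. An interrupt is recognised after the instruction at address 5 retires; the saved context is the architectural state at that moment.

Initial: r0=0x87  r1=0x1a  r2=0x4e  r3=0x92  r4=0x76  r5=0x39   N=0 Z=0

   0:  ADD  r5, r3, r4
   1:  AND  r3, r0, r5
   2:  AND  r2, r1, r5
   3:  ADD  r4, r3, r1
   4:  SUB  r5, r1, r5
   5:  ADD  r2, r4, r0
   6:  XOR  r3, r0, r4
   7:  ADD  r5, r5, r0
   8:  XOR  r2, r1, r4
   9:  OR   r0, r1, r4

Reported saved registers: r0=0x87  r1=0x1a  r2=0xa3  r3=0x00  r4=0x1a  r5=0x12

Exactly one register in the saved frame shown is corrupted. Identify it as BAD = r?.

after  0: r0=0x87 r1=0x1a r2=0x4e r3=0x92 r4=0x76 r5=0x08  N=0 Z=0
after  1: r0=0x87 r1=0x1a r2=0x4e r3=0x00 r4=0x76 r5=0x08  N=0 Z=1
after  2: r0=0x87 r1=0x1a r2=0x08 r3=0x00 r4=0x76 r5=0x08  N=0 Z=0
after  3: r0=0x87 r1=0x1a r2=0x08 r3=0x00 r4=0x1a r5=0x08  N=0 Z=0
after  4: r0=0x87 r1=0x1a r2=0x08 r3=0x00 r4=0x1a r5=0x12  N=0 Z=0
after  5: r0=0x87 r1=0x1a r2=0xa1 r3=0x00 r4=0x1a r5=0x12  N=1 Z=0
-- IRQ taken; context saved, return-PC = 6 --
mismatch: r2: reported 0xa3 vs actual 0xa1

BAD = r2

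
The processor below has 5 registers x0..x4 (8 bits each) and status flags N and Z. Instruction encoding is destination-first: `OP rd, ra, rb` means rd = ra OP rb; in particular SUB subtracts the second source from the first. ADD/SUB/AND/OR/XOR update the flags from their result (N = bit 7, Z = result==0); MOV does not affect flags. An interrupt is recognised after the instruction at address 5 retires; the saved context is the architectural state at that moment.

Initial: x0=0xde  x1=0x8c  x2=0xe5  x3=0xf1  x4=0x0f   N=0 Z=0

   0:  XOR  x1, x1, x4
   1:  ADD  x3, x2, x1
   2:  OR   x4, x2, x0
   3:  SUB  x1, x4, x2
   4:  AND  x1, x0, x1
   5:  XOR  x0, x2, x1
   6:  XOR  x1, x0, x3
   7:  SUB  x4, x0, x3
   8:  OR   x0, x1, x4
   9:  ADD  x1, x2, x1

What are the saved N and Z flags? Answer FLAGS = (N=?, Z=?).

FLAGS = (N=1, Z=0)

after  0: x0=0xde x1=0x83 x2=0xe5 x3=0xf1 x4=0x0f  N=1 Z=0
after  1: x0=0xde x1=0x83 x2=0xe5 x3=0x68 x4=0x0f  N=0 Z=0
after  2: x0=0xde x1=0x83 x2=0xe5 x3=0x68 x4=0xff  N=1 Z=0
after  3: x0=0xde x1=0x1a x2=0xe5 x3=0x68 x4=0xff  N=0 Z=0
after  4: x0=0xde x1=0x1a x2=0xe5 x3=0x68 x4=0xff  N=0 Z=0
after  5: x0=0xff x1=0x1a x2=0xe5 x3=0x68 x4=0xff  N=1 Z=0
-- IRQ taken; context saved, return-PC = 6 --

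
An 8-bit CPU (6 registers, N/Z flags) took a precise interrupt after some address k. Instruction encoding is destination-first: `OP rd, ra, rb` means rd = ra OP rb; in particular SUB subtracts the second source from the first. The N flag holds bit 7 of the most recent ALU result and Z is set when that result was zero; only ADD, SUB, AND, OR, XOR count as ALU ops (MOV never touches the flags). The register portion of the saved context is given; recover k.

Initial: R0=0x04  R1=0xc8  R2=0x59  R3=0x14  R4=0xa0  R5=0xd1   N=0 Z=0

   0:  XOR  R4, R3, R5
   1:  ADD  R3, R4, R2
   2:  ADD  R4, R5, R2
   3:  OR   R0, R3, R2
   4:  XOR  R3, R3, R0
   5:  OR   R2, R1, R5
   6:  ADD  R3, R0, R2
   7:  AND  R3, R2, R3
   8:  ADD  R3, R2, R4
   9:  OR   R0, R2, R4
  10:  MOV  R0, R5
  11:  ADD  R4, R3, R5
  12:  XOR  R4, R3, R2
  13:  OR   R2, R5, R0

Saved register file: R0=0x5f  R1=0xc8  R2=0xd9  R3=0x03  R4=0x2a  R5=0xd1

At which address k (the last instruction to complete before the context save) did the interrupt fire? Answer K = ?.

K = 8

after  0: R0=0x04 R1=0xc8 R2=0x59 R3=0x14 R4=0xc5 R5=0xd1  N=1 Z=0
after  1: R0=0x04 R1=0xc8 R2=0x59 R3=0x1e R4=0xc5 R5=0xd1  N=0 Z=0
after  2: R0=0x04 R1=0xc8 R2=0x59 R3=0x1e R4=0x2a R5=0xd1  N=0 Z=0
after  3: R0=0x5f R1=0xc8 R2=0x59 R3=0x1e R4=0x2a R5=0xd1  N=0 Z=0
after  4: R0=0x5f R1=0xc8 R2=0x59 R3=0x41 R4=0x2a R5=0xd1  N=0 Z=0
after  5: R0=0x5f R1=0xc8 R2=0xd9 R3=0x41 R4=0x2a R5=0xd1  N=1 Z=0
after  6: R0=0x5f R1=0xc8 R2=0xd9 R3=0x38 R4=0x2a R5=0xd1  N=0 Z=0
after  7: R0=0x5f R1=0xc8 R2=0xd9 R3=0x18 R4=0x2a R5=0xd1  N=0 Z=0
after  8: R0=0x5f R1=0xc8 R2=0xd9 R3=0x03 R4=0x2a R5=0xd1  N=0 Z=0
-- IRQ taken; context saved, return-PC = 9 --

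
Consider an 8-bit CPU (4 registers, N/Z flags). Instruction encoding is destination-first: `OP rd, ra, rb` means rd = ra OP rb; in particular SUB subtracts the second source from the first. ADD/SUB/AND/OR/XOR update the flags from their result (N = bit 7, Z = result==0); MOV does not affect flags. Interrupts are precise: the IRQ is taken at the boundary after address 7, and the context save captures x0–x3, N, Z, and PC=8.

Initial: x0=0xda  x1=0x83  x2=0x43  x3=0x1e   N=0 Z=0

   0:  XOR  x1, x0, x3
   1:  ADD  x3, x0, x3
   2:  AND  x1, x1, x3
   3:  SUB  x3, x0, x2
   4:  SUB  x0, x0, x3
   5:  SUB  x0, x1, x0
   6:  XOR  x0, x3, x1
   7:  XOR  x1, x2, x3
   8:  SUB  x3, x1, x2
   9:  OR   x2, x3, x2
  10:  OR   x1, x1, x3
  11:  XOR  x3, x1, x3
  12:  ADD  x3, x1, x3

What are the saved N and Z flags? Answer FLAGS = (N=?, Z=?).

FLAGS = (N=1, Z=0)

after  0: x0=0xda x1=0xc4 x2=0x43 x3=0x1e  N=1 Z=0
after  1: x0=0xda x1=0xc4 x2=0x43 x3=0xf8  N=1 Z=0
after  2: x0=0xda x1=0xc0 x2=0x43 x3=0xf8  N=1 Z=0
after  3: x0=0xda x1=0xc0 x2=0x43 x3=0x97  N=1 Z=0
after  4: x0=0x43 x1=0xc0 x2=0x43 x3=0x97  N=0 Z=0
after  5: x0=0x7d x1=0xc0 x2=0x43 x3=0x97  N=0 Z=0
after  6: x0=0x57 x1=0xc0 x2=0x43 x3=0x97  N=0 Z=0
after  7: x0=0x57 x1=0xd4 x2=0x43 x3=0x97  N=1 Z=0
-- IRQ taken; context saved, return-PC = 8 --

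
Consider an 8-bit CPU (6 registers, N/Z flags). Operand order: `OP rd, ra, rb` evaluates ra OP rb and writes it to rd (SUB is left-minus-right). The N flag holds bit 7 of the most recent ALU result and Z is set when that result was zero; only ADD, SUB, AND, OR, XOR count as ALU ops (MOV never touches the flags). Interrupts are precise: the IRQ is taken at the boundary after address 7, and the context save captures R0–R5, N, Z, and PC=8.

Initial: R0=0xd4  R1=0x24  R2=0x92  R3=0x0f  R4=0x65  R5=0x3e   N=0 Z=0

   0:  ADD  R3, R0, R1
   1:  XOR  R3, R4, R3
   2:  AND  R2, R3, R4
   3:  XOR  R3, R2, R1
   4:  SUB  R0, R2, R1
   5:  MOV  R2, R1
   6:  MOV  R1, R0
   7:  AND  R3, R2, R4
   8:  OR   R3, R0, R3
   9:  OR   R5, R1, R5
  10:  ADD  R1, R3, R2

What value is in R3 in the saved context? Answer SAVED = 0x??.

after  0: R0=0xd4 R1=0x24 R2=0x92 R3=0xf8 R4=0x65 R5=0x3e  N=1 Z=0
after  1: R0=0xd4 R1=0x24 R2=0x92 R3=0x9d R4=0x65 R5=0x3e  N=1 Z=0
after  2: R0=0xd4 R1=0x24 R2=0x05 R3=0x9d R4=0x65 R5=0x3e  N=0 Z=0
after  3: R0=0xd4 R1=0x24 R2=0x05 R3=0x21 R4=0x65 R5=0x3e  N=0 Z=0
after  4: R0=0xe1 R1=0x24 R2=0x05 R3=0x21 R4=0x65 R5=0x3e  N=1 Z=0
after  5: R0=0xe1 R1=0x24 R2=0x24 R3=0x21 R4=0x65 R5=0x3e  N=1 Z=0
after  6: R0=0xe1 R1=0xe1 R2=0x24 R3=0x21 R4=0x65 R5=0x3e  N=1 Z=0
after  7: R0=0xe1 R1=0xe1 R2=0x24 R3=0x24 R4=0x65 R5=0x3e  N=0 Z=0
-- IRQ taken; context saved, return-PC = 8 --

SAVED = 0x24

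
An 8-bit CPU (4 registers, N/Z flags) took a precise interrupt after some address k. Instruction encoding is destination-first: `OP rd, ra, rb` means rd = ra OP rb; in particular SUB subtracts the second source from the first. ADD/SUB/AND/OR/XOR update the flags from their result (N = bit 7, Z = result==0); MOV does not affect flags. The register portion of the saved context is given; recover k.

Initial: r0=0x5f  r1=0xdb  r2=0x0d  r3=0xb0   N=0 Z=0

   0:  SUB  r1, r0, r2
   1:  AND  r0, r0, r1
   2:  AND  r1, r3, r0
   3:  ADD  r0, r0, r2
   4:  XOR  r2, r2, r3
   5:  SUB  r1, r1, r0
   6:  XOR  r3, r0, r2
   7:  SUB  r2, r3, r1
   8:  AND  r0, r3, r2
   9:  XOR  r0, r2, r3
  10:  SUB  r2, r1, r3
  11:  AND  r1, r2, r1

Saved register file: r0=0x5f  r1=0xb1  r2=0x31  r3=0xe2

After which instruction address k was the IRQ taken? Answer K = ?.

K = 7

after  0: r0=0x5f r1=0x52 r2=0x0d r3=0xb0  N=0 Z=0
after  1: r0=0x52 r1=0x52 r2=0x0d r3=0xb0  N=0 Z=0
after  2: r0=0x52 r1=0x10 r2=0x0d r3=0xb0  N=0 Z=0
after  3: r0=0x5f r1=0x10 r2=0x0d r3=0xb0  N=0 Z=0
after  4: r0=0x5f r1=0x10 r2=0xbd r3=0xb0  N=1 Z=0
after  5: r0=0x5f r1=0xb1 r2=0xbd r3=0xb0  N=1 Z=0
after  6: r0=0x5f r1=0xb1 r2=0xbd r3=0xe2  N=1 Z=0
after  7: r0=0x5f r1=0xb1 r2=0x31 r3=0xe2  N=0 Z=0
-- IRQ taken; context saved, return-PC = 8 --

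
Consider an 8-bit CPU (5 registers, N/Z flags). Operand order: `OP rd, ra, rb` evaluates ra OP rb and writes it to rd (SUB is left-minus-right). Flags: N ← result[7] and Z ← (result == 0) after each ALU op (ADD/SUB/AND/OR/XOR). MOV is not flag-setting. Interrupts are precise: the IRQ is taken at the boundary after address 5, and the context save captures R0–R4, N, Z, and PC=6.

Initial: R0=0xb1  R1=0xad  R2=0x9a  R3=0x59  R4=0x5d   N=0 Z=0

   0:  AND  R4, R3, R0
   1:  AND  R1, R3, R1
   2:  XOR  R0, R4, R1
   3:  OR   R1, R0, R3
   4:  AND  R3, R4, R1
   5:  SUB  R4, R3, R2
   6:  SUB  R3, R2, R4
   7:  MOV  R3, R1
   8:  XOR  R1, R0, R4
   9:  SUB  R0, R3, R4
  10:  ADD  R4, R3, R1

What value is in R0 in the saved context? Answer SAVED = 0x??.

after  0: R0=0xb1 R1=0xad R2=0x9a R3=0x59 R4=0x11  N=0 Z=0
after  1: R0=0xb1 R1=0x09 R2=0x9a R3=0x59 R4=0x11  N=0 Z=0
after  2: R0=0x18 R1=0x09 R2=0x9a R3=0x59 R4=0x11  N=0 Z=0
after  3: R0=0x18 R1=0x59 R2=0x9a R3=0x59 R4=0x11  N=0 Z=0
after  4: R0=0x18 R1=0x59 R2=0x9a R3=0x11 R4=0x11  N=0 Z=0
after  5: R0=0x18 R1=0x59 R2=0x9a R3=0x11 R4=0x77  N=0 Z=0
-- IRQ taken; context saved, return-PC = 6 --

SAVED = 0x18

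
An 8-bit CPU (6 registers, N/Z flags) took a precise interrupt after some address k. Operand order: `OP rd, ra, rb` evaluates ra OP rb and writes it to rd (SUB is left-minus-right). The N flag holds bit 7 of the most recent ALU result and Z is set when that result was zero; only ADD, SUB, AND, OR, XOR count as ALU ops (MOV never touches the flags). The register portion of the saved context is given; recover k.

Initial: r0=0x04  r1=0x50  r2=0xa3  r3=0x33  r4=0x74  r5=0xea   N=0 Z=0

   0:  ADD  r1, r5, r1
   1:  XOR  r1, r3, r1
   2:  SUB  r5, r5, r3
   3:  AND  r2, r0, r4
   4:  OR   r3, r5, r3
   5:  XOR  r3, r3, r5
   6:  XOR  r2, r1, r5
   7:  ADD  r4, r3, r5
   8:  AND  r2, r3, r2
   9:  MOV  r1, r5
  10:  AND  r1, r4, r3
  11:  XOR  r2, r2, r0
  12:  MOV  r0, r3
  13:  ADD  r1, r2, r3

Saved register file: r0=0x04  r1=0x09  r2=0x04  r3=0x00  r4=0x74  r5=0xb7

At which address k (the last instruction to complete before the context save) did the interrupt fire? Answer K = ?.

K = 5

after  0: r0=0x04 r1=0x3a r2=0xa3 r3=0x33 r4=0x74 r5=0xea  N=0 Z=0
after  1: r0=0x04 r1=0x09 r2=0xa3 r3=0x33 r4=0x74 r5=0xea  N=0 Z=0
after  2: r0=0x04 r1=0x09 r2=0xa3 r3=0x33 r4=0x74 r5=0xb7  N=1 Z=0
after  3: r0=0x04 r1=0x09 r2=0x04 r3=0x33 r4=0x74 r5=0xb7  N=0 Z=0
after  4: r0=0x04 r1=0x09 r2=0x04 r3=0xb7 r4=0x74 r5=0xb7  N=1 Z=0
after  5: r0=0x04 r1=0x09 r2=0x04 r3=0x00 r4=0x74 r5=0xb7  N=0 Z=1
-- IRQ taken; context saved, return-PC = 6 --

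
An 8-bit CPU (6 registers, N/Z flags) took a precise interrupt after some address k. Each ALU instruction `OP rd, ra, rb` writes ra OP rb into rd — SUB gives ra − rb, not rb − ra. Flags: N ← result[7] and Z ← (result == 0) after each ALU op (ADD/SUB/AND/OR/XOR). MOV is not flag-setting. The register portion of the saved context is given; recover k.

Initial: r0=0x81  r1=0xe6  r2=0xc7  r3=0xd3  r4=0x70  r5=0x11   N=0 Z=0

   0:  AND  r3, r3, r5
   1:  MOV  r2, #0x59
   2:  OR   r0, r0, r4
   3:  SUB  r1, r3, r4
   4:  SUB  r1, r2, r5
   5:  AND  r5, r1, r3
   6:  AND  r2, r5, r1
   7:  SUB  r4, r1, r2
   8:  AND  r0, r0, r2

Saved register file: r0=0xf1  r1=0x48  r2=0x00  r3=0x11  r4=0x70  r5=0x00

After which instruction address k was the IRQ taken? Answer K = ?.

K = 6

after  0: r0=0x81 r1=0xe6 r2=0xc7 r3=0x11 r4=0x70 r5=0x11  N=0 Z=0
after  1: r0=0x81 r1=0xe6 r2=0x59 r3=0x11 r4=0x70 r5=0x11  N=0 Z=0
after  2: r0=0xf1 r1=0xe6 r2=0x59 r3=0x11 r4=0x70 r5=0x11  N=1 Z=0
after  3: r0=0xf1 r1=0xa1 r2=0x59 r3=0x11 r4=0x70 r5=0x11  N=1 Z=0
after  4: r0=0xf1 r1=0x48 r2=0x59 r3=0x11 r4=0x70 r5=0x11  N=0 Z=0
after  5: r0=0xf1 r1=0x48 r2=0x59 r3=0x11 r4=0x70 r5=0x00  N=0 Z=1
after  6: r0=0xf1 r1=0x48 r2=0x00 r3=0x11 r4=0x70 r5=0x00  N=0 Z=1
-- IRQ taken; context saved, return-PC = 7 --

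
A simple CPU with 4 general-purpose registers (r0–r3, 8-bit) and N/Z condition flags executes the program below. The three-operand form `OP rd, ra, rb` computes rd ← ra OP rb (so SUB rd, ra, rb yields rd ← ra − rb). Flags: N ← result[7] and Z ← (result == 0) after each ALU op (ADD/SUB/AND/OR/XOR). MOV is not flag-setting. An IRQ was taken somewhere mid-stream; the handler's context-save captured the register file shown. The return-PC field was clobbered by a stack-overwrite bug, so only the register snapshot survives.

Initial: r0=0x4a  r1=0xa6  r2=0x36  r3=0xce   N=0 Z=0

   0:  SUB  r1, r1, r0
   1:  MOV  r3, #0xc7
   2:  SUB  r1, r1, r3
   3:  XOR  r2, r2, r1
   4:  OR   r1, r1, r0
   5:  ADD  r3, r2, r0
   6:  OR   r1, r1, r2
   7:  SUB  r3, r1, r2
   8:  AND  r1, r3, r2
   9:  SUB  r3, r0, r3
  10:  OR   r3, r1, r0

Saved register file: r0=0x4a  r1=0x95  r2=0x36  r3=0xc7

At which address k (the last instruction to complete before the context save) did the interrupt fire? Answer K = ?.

after  0: r0=0x4a r1=0x5c r2=0x36 r3=0xce  N=0 Z=0
after  1: r0=0x4a r1=0x5c r2=0x36 r3=0xc7  N=0 Z=0
after  2: r0=0x4a r1=0x95 r2=0x36 r3=0xc7  N=1 Z=0
-- IRQ taken; context saved, return-PC = 3 --

K = 2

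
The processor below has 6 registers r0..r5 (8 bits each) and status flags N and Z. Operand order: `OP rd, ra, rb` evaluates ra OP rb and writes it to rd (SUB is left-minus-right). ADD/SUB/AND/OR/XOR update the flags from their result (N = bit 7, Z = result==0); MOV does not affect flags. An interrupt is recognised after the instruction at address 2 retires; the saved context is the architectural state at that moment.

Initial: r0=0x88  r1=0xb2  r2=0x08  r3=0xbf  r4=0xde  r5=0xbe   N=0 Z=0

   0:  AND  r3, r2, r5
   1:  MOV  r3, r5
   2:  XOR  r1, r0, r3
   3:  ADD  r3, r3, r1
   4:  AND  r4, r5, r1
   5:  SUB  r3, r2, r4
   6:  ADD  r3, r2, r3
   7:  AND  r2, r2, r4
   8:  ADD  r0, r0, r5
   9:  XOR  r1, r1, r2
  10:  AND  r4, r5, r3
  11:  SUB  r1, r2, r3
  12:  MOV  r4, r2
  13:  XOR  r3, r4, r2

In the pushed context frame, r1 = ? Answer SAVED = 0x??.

SAVED = 0x36

after  0: r0=0x88 r1=0xb2 r2=0x08 r3=0x08 r4=0xde r5=0xbe  N=0 Z=0
after  1: r0=0x88 r1=0xb2 r2=0x08 r3=0xbe r4=0xde r5=0xbe  N=0 Z=0
after  2: r0=0x88 r1=0x36 r2=0x08 r3=0xbe r4=0xde r5=0xbe  N=0 Z=0
-- IRQ taken; context saved, return-PC = 3 --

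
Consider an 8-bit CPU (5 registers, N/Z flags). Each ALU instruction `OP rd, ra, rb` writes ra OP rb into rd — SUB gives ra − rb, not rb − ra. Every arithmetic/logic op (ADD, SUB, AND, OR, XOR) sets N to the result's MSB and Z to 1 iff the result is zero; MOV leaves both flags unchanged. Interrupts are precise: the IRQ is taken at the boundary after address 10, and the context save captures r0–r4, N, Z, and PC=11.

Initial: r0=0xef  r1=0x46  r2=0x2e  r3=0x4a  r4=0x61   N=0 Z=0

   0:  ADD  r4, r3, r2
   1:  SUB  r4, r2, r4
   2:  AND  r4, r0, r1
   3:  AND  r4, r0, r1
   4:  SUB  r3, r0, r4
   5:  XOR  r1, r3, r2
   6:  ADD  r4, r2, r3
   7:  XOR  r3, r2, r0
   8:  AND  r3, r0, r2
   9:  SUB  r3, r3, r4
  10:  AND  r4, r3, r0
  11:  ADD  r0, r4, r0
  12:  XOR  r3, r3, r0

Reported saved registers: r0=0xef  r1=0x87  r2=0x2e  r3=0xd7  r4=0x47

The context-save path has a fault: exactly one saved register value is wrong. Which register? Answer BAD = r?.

BAD = r3

after  0: r0=0xef r1=0x46 r2=0x2e r3=0x4a r4=0x78  N=0 Z=0
after  1: r0=0xef r1=0x46 r2=0x2e r3=0x4a r4=0xb6  N=1 Z=0
after  2: r0=0xef r1=0x46 r2=0x2e r3=0x4a r4=0x46  N=0 Z=0
after  3: r0=0xef r1=0x46 r2=0x2e r3=0x4a r4=0x46  N=0 Z=0
after  4: r0=0xef r1=0x46 r2=0x2e r3=0xa9 r4=0x46  N=1 Z=0
after  5: r0=0xef r1=0x87 r2=0x2e r3=0xa9 r4=0x46  N=1 Z=0
after  6: r0=0xef r1=0x87 r2=0x2e r3=0xa9 r4=0xd7  N=1 Z=0
after  7: r0=0xef r1=0x87 r2=0x2e r3=0xc1 r4=0xd7  N=1 Z=0
after  8: r0=0xef r1=0x87 r2=0x2e r3=0x2e r4=0xd7  N=0 Z=0
after  9: r0=0xef r1=0x87 r2=0x2e r3=0x57 r4=0xd7  N=0 Z=0
after 10: r0=0xef r1=0x87 r2=0x2e r3=0x57 r4=0x47  N=0 Z=0
-- IRQ taken; context saved, return-PC = 11 --
mismatch: r3: reported 0xd7 vs actual 0x57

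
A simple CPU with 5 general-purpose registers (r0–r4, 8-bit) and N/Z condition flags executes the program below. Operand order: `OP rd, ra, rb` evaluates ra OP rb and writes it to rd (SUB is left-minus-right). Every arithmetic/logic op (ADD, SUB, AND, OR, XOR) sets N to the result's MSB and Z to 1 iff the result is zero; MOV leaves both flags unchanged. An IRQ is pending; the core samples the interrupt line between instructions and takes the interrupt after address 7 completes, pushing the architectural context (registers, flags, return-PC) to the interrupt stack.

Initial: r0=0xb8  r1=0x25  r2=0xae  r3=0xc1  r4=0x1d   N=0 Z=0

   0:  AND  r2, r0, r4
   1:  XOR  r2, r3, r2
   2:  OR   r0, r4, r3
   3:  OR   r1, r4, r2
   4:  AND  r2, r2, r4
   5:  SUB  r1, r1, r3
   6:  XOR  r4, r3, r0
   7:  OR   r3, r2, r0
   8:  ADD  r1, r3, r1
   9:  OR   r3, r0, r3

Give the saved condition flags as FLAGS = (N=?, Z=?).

after  0: r0=0xb8 r1=0x25 r2=0x18 r3=0xc1 r4=0x1d  N=0 Z=0
after  1: r0=0xb8 r1=0x25 r2=0xd9 r3=0xc1 r4=0x1d  N=1 Z=0
after  2: r0=0xdd r1=0x25 r2=0xd9 r3=0xc1 r4=0x1d  N=1 Z=0
after  3: r0=0xdd r1=0xdd r2=0xd9 r3=0xc1 r4=0x1d  N=1 Z=0
after  4: r0=0xdd r1=0xdd r2=0x19 r3=0xc1 r4=0x1d  N=0 Z=0
after  5: r0=0xdd r1=0x1c r2=0x19 r3=0xc1 r4=0x1d  N=0 Z=0
after  6: r0=0xdd r1=0x1c r2=0x19 r3=0xc1 r4=0x1c  N=0 Z=0
after  7: r0=0xdd r1=0x1c r2=0x19 r3=0xdd r4=0x1c  N=1 Z=0
-- IRQ taken; context saved, return-PC = 8 --

FLAGS = (N=1, Z=0)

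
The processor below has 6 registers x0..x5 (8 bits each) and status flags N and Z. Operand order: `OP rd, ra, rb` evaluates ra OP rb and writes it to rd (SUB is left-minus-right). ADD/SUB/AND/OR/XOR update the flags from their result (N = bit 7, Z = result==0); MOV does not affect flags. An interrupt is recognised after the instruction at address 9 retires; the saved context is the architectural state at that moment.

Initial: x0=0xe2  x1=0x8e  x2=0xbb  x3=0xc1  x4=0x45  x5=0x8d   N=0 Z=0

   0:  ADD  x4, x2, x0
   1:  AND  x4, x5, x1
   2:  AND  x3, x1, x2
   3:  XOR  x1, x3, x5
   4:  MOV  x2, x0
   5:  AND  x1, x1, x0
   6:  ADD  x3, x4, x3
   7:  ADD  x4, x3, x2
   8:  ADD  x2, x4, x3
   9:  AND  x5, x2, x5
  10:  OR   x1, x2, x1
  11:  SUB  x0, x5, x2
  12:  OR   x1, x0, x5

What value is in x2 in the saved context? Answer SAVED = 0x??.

SAVED = 0x0e

after  0: x0=0xe2 x1=0x8e x2=0xbb x3=0xc1 x4=0x9d x5=0x8d  N=1 Z=0
after  1: x0=0xe2 x1=0x8e x2=0xbb x3=0xc1 x4=0x8c x5=0x8d  N=1 Z=0
after  2: x0=0xe2 x1=0x8e x2=0xbb x3=0x8a x4=0x8c x5=0x8d  N=1 Z=0
after  3: x0=0xe2 x1=0x07 x2=0xbb x3=0x8a x4=0x8c x5=0x8d  N=0 Z=0
after  4: x0=0xe2 x1=0x07 x2=0xe2 x3=0x8a x4=0x8c x5=0x8d  N=0 Z=0
after  5: x0=0xe2 x1=0x02 x2=0xe2 x3=0x8a x4=0x8c x5=0x8d  N=0 Z=0
after  6: x0=0xe2 x1=0x02 x2=0xe2 x3=0x16 x4=0x8c x5=0x8d  N=0 Z=0
after  7: x0=0xe2 x1=0x02 x2=0xe2 x3=0x16 x4=0xf8 x5=0x8d  N=1 Z=0
after  8: x0=0xe2 x1=0x02 x2=0x0e x3=0x16 x4=0xf8 x5=0x8d  N=0 Z=0
after  9: x0=0xe2 x1=0x02 x2=0x0e x3=0x16 x4=0xf8 x5=0x0c  N=0 Z=0
-- IRQ taken; context saved, return-PC = 10 --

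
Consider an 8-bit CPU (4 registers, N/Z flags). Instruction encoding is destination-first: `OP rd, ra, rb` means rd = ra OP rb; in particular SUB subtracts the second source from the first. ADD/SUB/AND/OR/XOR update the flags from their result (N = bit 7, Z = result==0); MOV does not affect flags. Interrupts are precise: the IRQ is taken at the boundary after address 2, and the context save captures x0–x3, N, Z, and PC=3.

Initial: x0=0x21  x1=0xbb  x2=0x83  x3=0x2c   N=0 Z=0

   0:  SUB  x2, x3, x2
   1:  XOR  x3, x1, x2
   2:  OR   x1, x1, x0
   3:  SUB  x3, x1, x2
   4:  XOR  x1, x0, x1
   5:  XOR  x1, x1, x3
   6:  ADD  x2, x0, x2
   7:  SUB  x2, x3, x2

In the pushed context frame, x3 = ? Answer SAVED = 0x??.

after  0: x0=0x21 x1=0xbb x2=0xa9 x3=0x2c  N=1 Z=0
after  1: x0=0x21 x1=0xbb x2=0xa9 x3=0x12  N=0 Z=0
after  2: x0=0x21 x1=0xbb x2=0xa9 x3=0x12  N=1 Z=0
-- IRQ taken; context saved, return-PC = 3 --

SAVED = 0x12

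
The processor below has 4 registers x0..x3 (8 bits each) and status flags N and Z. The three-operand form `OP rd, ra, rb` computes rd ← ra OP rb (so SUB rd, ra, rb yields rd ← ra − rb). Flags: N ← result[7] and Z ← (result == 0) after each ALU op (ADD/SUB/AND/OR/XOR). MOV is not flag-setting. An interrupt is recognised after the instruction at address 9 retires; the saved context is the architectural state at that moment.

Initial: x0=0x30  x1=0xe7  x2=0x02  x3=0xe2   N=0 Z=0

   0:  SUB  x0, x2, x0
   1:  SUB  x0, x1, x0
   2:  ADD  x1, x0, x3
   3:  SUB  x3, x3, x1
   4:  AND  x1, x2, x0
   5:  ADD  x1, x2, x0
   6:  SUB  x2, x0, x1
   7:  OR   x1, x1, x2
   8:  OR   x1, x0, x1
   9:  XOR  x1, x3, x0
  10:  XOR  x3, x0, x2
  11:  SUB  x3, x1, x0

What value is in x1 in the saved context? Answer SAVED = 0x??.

after  0: x0=0xd2 x1=0xe7 x2=0x02 x3=0xe2  N=1 Z=0
after  1: x0=0x15 x1=0xe7 x2=0x02 x3=0xe2  N=0 Z=0
after  2: x0=0x15 x1=0xf7 x2=0x02 x3=0xe2  N=1 Z=0
after  3: x0=0x15 x1=0xf7 x2=0x02 x3=0xeb  N=1 Z=0
after  4: x0=0x15 x1=0x00 x2=0x02 x3=0xeb  N=0 Z=1
after  5: x0=0x15 x1=0x17 x2=0x02 x3=0xeb  N=0 Z=0
after  6: x0=0x15 x1=0x17 x2=0xfe x3=0xeb  N=1 Z=0
after  7: x0=0x15 x1=0xff x2=0xfe x3=0xeb  N=1 Z=0
after  8: x0=0x15 x1=0xff x2=0xfe x3=0xeb  N=1 Z=0
after  9: x0=0x15 x1=0xfe x2=0xfe x3=0xeb  N=1 Z=0
-- IRQ taken; context saved, return-PC = 10 --

SAVED = 0xfe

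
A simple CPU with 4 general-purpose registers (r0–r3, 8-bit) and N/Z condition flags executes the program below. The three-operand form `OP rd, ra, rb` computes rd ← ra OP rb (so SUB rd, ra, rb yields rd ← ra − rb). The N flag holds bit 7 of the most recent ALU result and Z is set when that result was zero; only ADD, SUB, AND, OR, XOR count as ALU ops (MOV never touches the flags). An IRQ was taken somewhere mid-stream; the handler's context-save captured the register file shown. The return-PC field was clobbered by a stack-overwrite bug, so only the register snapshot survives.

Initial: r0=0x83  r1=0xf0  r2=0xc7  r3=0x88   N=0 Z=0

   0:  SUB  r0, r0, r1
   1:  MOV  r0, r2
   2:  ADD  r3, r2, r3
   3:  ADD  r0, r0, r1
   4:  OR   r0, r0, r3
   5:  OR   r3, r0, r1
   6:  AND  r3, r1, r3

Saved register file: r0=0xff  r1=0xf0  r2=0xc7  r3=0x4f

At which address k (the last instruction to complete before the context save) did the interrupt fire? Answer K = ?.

after  0: r0=0x93 r1=0xf0 r2=0xc7 r3=0x88  N=1 Z=0
after  1: r0=0xc7 r1=0xf0 r2=0xc7 r3=0x88  N=1 Z=0
after  2: r0=0xc7 r1=0xf0 r2=0xc7 r3=0x4f  N=0 Z=0
after  3: r0=0xb7 r1=0xf0 r2=0xc7 r3=0x4f  N=1 Z=0
after  4: r0=0xff r1=0xf0 r2=0xc7 r3=0x4f  N=1 Z=0
-- IRQ taken; context saved, return-PC = 5 --

K = 4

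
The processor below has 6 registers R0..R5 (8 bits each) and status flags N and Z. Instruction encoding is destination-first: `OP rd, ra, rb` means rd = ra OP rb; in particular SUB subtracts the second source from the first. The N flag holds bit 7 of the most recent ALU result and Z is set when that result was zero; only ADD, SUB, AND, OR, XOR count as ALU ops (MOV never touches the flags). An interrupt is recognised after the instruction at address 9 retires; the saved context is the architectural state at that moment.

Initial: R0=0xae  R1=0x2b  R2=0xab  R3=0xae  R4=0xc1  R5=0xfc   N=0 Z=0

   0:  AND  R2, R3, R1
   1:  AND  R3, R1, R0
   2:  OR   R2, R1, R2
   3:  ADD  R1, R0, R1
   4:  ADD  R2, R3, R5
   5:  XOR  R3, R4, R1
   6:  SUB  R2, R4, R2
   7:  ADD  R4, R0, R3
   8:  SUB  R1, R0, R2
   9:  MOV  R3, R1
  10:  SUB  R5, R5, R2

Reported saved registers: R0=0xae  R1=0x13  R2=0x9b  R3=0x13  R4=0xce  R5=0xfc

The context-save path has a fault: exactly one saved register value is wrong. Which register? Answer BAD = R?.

BAD = R4

after  0: R0=0xae R1=0x2b R2=0x2a R3=0xae R4=0xc1 R5=0xfc  N=0 Z=0
after  1: R0=0xae R1=0x2b R2=0x2a R3=0x2a R4=0xc1 R5=0xfc  N=0 Z=0
after  2: R0=0xae R1=0x2b R2=0x2b R3=0x2a R4=0xc1 R5=0xfc  N=0 Z=0
after  3: R0=0xae R1=0xd9 R2=0x2b R3=0x2a R4=0xc1 R5=0xfc  N=1 Z=0
after  4: R0=0xae R1=0xd9 R2=0x26 R3=0x2a R4=0xc1 R5=0xfc  N=0 Z=0
after  5: R0=0xae R1=0xd9 R2=0x26 R3=0x18 R4=0xc1 R5=0xfc  N=0 Z=0
after  6: R0=0xae R1=0xd9 R2=0x9b R3=0x18 R4=0xc1 R5=0xfc  N=1 Z=0
after  7: R0=0xae R1=0xd9 R2=0x9b R3=0x18 R4=0xc6 R5=0xfc  N=1 Z=0
after  8: R0=0xae R1=0x13 R2=0x9b R3=0x18 R4=0xc6 R5=0xfc  N=0 Z=0
after  9: R0=0xae R1=0x13 R2=0x9b R3=0x13 R4=0xc6 R5=0xfc  N=0 Z=0
-- IRQ taken; context saved, return-PC = 10 --
mismatch: R4: reported 0xce vs actual 0xc6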